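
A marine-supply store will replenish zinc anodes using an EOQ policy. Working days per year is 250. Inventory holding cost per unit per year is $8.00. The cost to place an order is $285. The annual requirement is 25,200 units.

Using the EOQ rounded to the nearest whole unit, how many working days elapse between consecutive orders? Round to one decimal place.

Q* = √(2·D·S / H) = √(2·25,200·285 / 8) = √1,795,500.0 ≈ 1,339.96 → Q = 1,340 units
Cycle time = (working days × Q)/D = (250 × 1,340) / 25,200 = 13.294 days

13.3 days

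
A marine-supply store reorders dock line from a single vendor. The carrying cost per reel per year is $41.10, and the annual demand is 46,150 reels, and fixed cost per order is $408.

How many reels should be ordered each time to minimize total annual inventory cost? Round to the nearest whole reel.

957 reels

EOQ = √(2DS/H) = √(2 × 46,150 × 408 / 41.1)
    = √(916,262.77) ≈ 957.22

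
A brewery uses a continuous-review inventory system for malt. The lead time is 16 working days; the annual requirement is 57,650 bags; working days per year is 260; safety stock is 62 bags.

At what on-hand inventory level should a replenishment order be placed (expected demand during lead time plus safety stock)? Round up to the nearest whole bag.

Daily demand d = 57,650 / 260 = 221.731 bags/day
Demand during lead time = 221.731 × 16 = 3,547.69
Reorder point = 3,547.69 + 62 = 3,609.69 → round up

3,610 bags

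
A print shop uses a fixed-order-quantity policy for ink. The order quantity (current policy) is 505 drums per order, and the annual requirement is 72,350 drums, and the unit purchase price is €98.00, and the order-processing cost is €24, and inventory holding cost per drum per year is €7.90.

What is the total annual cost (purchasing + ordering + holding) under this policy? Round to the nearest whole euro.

€7,095,733

Ordering: D/Q × S = 72,350/505 × €24 = €3,438.42
Holding:  Q/2 × H = 505/2 × €7.9 = €1,994.75
Purchase cost = D·C = 72,350 × 98 = €7,090,300.00
Total = €3,438.42 + €1,994.75 + €7,090,300.00 = €7,095,733.17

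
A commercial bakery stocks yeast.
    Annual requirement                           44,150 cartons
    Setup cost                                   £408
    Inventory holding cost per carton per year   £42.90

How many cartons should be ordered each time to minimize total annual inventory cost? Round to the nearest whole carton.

2DS/H = 2·44,150·408/42.9 = 839,776.22
EOQ = √839,776.22 ≈ 916.39

916 cartons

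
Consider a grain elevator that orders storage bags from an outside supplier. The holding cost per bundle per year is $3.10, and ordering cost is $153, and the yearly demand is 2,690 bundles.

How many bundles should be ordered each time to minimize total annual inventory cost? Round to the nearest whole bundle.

515 bundles

Optimal lot size Q* = (2 × 2,690 × $153 / $3.1)^½ ≈ 515.30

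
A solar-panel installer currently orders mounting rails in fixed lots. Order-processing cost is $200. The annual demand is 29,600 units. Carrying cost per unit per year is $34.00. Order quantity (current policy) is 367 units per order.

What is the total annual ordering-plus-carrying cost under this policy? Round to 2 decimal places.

Annual ordering cost = (D/Q)·S = (29,600/367) × 200 = $16,130.79
Annual holding cost  = (Q/2)·H = (367/2) × 34 = $6,239.00
Total = $16,130.79 + $6,239.00 = $22,369.79

$22,369.79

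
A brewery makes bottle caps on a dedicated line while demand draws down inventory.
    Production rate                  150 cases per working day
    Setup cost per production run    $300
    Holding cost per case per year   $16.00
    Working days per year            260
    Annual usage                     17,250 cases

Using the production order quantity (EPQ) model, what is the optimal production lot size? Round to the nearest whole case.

d = 17,250/260 = 66.3462 cases/day;  effective holding cost H(1 − d/p) = 16·(1 − 66.3462/150) = 8.92308
Q* = √(2DS / H_eff) = √(2·17,250·300 / 8.92308) ≈ 1,076.99

1,077 cases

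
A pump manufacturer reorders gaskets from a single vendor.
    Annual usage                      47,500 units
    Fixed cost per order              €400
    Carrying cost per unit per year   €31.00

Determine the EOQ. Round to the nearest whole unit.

1,107 units

EOQ = √(2DS/H) = √(2 × 47,500 × 400 / 31)
    = √(1,225,806.45) ≈ 1,107.16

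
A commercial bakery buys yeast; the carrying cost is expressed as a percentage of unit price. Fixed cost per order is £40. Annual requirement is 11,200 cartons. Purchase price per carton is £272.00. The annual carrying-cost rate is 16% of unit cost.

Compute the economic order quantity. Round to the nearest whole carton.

H = i·C = 0.16 × £272 = £43.5200 per carton-year
Optimal lot size Q* = (2 × 11,200 × £40 / £43.52)^½ ≈ 143.49

143 cartons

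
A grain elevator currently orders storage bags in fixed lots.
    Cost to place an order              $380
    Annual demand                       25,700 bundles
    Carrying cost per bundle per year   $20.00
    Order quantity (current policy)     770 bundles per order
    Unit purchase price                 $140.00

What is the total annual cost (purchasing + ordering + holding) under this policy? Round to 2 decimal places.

$3,618,383.12

Annual ordering cost = (D/Q)·S = (25,700/770) × 380 = $12,683.12
Annual holding cost  = (Q/2)·H = (770/2) × 20 = $7,700.00
Purchase cost = D·C = 25,700 × 140 = $3,598,000.00
Total = $12,683.12 + $7,700.00 + $3,598,000.00 = $3,618,383.12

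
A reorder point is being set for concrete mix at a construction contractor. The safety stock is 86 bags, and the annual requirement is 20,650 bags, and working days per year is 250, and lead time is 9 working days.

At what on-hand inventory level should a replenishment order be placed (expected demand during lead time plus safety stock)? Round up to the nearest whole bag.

Daily demand d = 20,650 / 250 = 82.600 bags/day
Demand during lead time = 82.600 × 9 = 743.40
Reorder point = 743.40 + 86 = 829.40 → round up

830 bags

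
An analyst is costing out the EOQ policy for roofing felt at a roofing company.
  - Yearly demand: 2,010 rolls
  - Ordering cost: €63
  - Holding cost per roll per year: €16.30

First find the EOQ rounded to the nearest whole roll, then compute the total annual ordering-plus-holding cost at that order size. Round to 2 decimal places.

Q* = √(2·D·S / H) = √(2·2,010·63 / 16.3) = √15,537.4 ≈ 124.65 → Q = 125 rolls
Orders/yr = 2,010/125 = 16.080; ordering cost = 16.080 × €63 = €1,013.04
Average inventory = 125/2 = 62.5; holding cost = 62.5 × €16.3 = €1,018.75
Total = €1,013.04 + €1,018.75 = €2,031.79

€2,031.79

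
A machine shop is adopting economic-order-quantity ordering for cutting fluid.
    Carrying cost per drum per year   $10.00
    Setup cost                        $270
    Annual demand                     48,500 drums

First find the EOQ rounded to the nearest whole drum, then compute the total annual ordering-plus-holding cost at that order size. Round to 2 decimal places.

Optimal lot size Q* = (2 × 48,500 × $270 / $10)^½ ≈ 1,618.33 → Q = 1,618 drums
Orders/yr = 48,500/1,618 = 29.975; ordering cost = 29.975 × $270 = $8,093.33
Average inventory = 1,618/2 = 809; holding cost = 809 × $10 = $8,090.00
Total = $8,093.33 + $8,090.00 = $16,183.33

$16,183.33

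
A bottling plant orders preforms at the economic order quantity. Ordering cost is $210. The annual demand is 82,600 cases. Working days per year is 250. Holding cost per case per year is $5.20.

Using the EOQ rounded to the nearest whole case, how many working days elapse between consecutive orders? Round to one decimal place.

7.8 days

Optimal lot size Q* = (2 × 82,600 × $210 / $5.2)^½ ≈ 2,582.93 → Q = 2,583 cases
Days between orders = 250 / (D/Q) = 250 / 31.978 ≈ 7.818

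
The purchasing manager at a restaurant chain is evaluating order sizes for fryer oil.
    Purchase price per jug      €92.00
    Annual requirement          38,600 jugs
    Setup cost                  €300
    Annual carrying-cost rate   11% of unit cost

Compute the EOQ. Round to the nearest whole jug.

1,513 jugs

Carrying cost H = €92 × 11% = €10.1200/jug/yr
2DS/H = 2·38,600·300/10.12 = 2,288,537.55
EOQ = √2,288,537.55 ≈ 1,512.79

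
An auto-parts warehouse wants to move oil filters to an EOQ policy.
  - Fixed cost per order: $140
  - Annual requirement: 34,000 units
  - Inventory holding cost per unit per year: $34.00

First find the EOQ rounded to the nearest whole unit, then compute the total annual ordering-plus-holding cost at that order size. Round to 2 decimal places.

EOQ = √(2DS/H) = √(2 × 34,000 × 140 / 34)
    = √(280,000.00) ≈ 529.15 → Q = 529 units
Annual ordering cost = (D/Q)·S = (34,000/529) × 140 = $8,998.11
Annual holding cost  = (Q/2)·H = (529/2) × 34 = $8,993.00
Total = $8,998.11 + $8,993.00 = $17,991.11

$17,991.11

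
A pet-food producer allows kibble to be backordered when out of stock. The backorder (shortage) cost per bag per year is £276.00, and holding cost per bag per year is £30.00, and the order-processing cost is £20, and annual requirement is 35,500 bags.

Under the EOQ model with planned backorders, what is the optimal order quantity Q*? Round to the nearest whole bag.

Basic EOQ = √(2·35,500·20/30) = 217.562
Backorder adjustment √((H+b)/b) = √((30+276)/276) = 1.0529
Q* = 217.562 × 1.0529 ≈ 229.08

229 bags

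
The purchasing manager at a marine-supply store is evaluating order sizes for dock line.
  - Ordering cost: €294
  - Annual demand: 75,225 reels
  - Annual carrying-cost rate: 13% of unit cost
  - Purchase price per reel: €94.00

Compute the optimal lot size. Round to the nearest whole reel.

Holding cost per reel per year: H = 13% × €94 = €12.2200
Optimal lot size Q* = (2 × 75,225 × €294 / €12.22)^½ ≈ 1,902.54

1,903 reels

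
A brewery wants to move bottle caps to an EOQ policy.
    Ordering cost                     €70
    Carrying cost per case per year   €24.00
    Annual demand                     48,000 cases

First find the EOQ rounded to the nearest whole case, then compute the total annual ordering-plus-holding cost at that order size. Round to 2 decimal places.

€12,699.61

Q* = √(2·D·S / H) = √(2·48,000·70 / 24) = √280,000.0 ≈ 529.15 → Q = 529 cases
Ordering: D/Q × S = 48,000/529 × €70 = €6,351.61
Holding:  Q/2 × H = 529/2 × €24 = €6,348.00
Total = €6,351.61 + €6,348.00 = €12,699.61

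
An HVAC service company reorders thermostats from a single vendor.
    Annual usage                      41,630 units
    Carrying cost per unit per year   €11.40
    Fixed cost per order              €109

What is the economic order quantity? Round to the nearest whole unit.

Optimal lot size Q* = (2 × 41,630 × €109 / €11.4)^½ ≈ 892.23

892 units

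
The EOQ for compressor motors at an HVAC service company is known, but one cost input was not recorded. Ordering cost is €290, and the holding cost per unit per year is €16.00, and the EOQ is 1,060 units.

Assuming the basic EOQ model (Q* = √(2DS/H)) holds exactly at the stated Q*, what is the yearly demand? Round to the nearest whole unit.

30,996 units per year

Since Q* = (2DS/H)^½, squaring gives Q*²·H = 2DS.
D = Q²H / (2S) = 1,060² × 16 / (2 × 290) = 30,995.86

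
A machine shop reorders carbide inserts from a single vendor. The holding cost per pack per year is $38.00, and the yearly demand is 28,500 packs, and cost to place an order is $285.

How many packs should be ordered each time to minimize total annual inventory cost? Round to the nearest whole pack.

Q* = √(2·D·S / H) = √(2·28,500·285 / 38) = √427,500.0 ≈ 653.83

654 packs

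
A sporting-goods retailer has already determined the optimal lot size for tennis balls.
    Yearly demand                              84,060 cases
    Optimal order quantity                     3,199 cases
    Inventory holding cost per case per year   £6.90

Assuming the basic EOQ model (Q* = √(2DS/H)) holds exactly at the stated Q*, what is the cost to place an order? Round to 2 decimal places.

£420.01

EOQ relation: Q² = 2DS/H, so rearrange for the unknown.
S = Q²H / (2D) = 3,199² × 6.9 / (2 × 84,060) = 420.0086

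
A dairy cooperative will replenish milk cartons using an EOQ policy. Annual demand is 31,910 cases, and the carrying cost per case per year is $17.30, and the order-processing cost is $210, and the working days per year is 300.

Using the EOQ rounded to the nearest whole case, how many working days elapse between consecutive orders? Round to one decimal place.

8.3 days

Q* = √(2·D·S / H) = √(2·31,910·210 / 17.3) = √774,693.6 ≈ 880.17 → Q = 880 cases
T = Q/D × 300 days = 880/31,910 × 300 = 8.273 days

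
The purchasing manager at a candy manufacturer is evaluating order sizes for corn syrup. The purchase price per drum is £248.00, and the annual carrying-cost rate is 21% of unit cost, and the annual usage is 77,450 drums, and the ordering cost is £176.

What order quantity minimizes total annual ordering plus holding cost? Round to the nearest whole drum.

Holding cost per drum per year: H = 21% × £248 = £52.0800
Q* = √(2·D·S / H) = √(2·77,450·176 / 52.08) = √523,471.6 ≈ 723.51

724 drums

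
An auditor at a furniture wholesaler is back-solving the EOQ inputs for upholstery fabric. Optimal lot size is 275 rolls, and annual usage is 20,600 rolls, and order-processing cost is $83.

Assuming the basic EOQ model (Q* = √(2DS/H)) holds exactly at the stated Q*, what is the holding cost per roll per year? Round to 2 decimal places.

$45.22

From Q* = √(2DS/H) ⇒ Q*² = 2DS/H.
H = 2DS / Q² = 2 × 20,600 × 83 / 275² = 45.2179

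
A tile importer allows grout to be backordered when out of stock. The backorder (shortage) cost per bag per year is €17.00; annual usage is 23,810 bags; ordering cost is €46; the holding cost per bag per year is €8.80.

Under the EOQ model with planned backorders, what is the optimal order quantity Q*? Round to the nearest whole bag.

Basic EOQ = √(2·23,810·46/8.8) = 498.922
Backorder adjustment √((H+b)/b) = √((8.8+17)/17) = 1.2319
Q* = 498.922 × 1.2319 ≈ 614.64

615 bags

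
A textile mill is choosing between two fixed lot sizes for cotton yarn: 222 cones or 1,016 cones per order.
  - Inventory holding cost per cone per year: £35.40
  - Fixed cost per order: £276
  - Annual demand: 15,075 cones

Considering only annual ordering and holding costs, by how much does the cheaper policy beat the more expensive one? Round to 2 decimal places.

£592.91

For each Q, cost = (D/Q)·S + (Q/2)·H.
TC(222) = (15,075/222)×276 + (222/2)×35.4 = £22,671.29
TC(1,016) = (15,075/1,016)×276 + (1,016/2)×35.4 = £22,078.38
|ΔTC| = |£22,671.29 − £22,078.38| = £592.91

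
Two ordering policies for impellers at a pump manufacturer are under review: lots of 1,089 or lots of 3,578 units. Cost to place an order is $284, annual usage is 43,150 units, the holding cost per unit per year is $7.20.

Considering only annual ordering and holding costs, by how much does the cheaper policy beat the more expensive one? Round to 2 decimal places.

Annual cost at Q: ordering D·S/Q plus holding Q·H/2.
TC(1,089) = (43,150/1,089)×284 + (1,089/2)×7.2 = $15,173.48
TC(3,578) = (43,150/3,578)×284 + (3,578/2)×7.2 = $16,305.79
|ΔTC| = |$15,173.48 − $16,305.79| = $1,132.31

$1,132.31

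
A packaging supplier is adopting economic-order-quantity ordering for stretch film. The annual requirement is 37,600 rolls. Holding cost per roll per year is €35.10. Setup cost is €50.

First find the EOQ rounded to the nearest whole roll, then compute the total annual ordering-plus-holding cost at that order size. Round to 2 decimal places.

€11,488.09

Optimal lot size Q* = (2 × 37,600 × €50 / €35.1)^½ ≈ 327.30 → Q = 327 rolls
Orders/yr = 37,600/327 = 114.985; ordering cost = 114.985 × €50 = €5,749.24
Average inventory = 327/2 = 163.5; holding cost = 163.5 × €35.1 = €5,738.85
Total = €5,749.24 + €5,738.85 = €11,488.09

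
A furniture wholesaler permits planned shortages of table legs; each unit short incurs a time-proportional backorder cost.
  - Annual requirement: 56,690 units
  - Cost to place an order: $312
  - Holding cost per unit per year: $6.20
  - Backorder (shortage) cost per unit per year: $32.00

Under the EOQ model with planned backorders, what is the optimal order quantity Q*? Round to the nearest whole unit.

2,610 units

Basic EOQ = √(2·56,690·312/6.2) = 2,388.634
Backorder adjustment √((H+b)/b) = √((6.2+32)/32) = 1.0926
Q* = 2,388.634 × 1.0926 ≈ 2,609.79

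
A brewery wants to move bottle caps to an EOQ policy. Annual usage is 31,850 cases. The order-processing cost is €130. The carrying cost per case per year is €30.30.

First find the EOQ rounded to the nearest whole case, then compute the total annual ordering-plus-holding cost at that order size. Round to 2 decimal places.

Q* = √(2·D·S / H) = √(2·31,850·130 / 30.3) = √273,300.3 ≈ 522.78 → Q = 523 cases
Orders/yr = 31,850/523 = 60.899; ordering cost = 60.899 × €130 = €7,916.83
Average inventory = 523/2 = 261.5; holding cost = 261.5 × €30.3 = €7,923.45
Total = €7,916.83 + €7,923.45 = €15,840.28

€15,840.28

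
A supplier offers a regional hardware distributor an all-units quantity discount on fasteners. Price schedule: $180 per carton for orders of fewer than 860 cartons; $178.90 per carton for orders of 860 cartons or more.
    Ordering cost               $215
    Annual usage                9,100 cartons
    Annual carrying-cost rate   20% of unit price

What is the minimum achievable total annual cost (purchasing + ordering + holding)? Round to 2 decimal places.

$1,645,650.40

H₁ = 20%×$180 = $36.0000;  H₂ = 20%×$178.90 = $35.7800
EOQ₁ = √(2×9,100×215/36.0000) = 329.69  (< 860, feasible at tier 1)
EOQ₂ = √(2×9,100×215/35.7800) = 330.70  (< 860 → use Q = 860 at tier-2 price)
TC(tier 1 (EOQ₁), Q≈329.7) = $1,649,868.78
TC(tier 2, Q≈860.0) = $1,645,650.40
Minimum at tier 2: $1,645,650.40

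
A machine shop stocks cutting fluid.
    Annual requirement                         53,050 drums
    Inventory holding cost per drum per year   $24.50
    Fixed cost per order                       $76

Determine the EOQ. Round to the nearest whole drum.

574 drums

Optimal lot size Q* = (2 × 53,050 × $76 / $24.5)^½ ≈ 573.70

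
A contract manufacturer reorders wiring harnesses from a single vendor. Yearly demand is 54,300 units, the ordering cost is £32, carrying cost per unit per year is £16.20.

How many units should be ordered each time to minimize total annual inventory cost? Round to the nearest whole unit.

463 units

2DS/H = 2·54,300·32/16.2 = 214,518.52
EOQ = √214,518.52 ≈ 463.16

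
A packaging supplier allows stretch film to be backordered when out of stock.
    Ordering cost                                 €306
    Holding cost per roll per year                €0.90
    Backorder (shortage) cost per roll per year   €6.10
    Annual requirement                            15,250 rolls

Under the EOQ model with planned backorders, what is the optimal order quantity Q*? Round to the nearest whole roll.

Q* = √(2DS/H) · √((H + b)/b)
   = √(2 × 15,250 × 306 / 0.9) · √((0.9 + 6.1) / 6.1)
   = 3,220.248 × 1.0712 ≈ 3,449.64

3,450 rolls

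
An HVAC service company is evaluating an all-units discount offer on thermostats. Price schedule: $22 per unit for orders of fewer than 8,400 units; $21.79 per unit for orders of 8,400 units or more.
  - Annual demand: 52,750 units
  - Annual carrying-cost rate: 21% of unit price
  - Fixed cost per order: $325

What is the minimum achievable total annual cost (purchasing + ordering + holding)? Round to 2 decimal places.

H₁ = 21%×$22 = $4.6200;  H₂ = 21%×$21.79 = $4.5759
EOQ₁ = √(2×52,750×325/4.6200) = 2,724.25  (< 8,400, feasible at tier 1)
EOQ₂ = √(2×52,750×325/4.5759) = 2,737.35  (< 8,400 → use Q = 8,400 at tier-2 price)
TC(tier 1 (EOQ₁), Q≈2,724.2) = $1,173,086.03
TC(tier 2, Q≈8,400.0) = $1,170,682.20
Minimum at tier 2: $1,170,682.20

$1,170,682.20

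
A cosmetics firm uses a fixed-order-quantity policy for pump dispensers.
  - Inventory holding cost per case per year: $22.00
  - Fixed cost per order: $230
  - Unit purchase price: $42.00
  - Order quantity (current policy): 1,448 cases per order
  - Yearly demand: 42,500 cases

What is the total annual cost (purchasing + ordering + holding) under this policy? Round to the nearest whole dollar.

Annual ordering cost = (D/Q)·S = (42,500/1,448) × 230 = $6,750.69
Annual holding cost  = (Q/2)·H = (1,448/2) × 22 = $15,928.00
Purchase cost = D·C = 42,500 × 42 = $1,785,000.00
Total = $6,750.69 + $15,928.00 + $1,785,000.00 = $1,807,678.69

$1,807,679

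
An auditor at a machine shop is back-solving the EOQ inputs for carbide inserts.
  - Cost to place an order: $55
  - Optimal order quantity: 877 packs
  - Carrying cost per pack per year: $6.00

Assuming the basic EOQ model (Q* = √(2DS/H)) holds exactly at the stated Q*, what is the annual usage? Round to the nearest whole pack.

From Q* = √(2DS/H) ⇒ Q*² = 2DS/H.
D = Q²H / (2S) = 877² × 6 / (2 × 55) = 41,952.49

41,952 packs per year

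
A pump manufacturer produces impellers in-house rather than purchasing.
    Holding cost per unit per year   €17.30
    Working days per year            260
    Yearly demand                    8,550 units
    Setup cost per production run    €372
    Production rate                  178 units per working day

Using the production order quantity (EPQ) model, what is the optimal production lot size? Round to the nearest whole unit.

672 units

d = 8,550/260 = 32.8846 units/day;  effective holding cost H(1 − d/p) = 17.3·(1 − 32.8846/178) = 14.10391
Q* = √(2DS / H_eff) = √(2·8,550·372 / 14.10391) ≈ 671.58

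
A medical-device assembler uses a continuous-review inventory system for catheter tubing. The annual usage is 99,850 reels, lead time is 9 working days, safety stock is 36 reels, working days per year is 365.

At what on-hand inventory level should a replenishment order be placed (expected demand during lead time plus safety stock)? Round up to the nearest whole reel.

2,499 reels

Daily demand d = 99,850 / 365 = 273.562 reels/day
Demand during lead time = 273.562 × 9 = 2,462.05
Reorder point = 2,462.05 + 36 = 2,498.05 → round up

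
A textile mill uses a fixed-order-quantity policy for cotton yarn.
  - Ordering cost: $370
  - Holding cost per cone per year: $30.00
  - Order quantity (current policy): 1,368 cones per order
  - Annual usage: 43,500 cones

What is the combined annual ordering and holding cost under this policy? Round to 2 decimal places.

Orders/yr = 43,500/1,368 = 31.798; ordering cost = 31.798 × $370 = $11,765.35
Average inventory = 1,368/2 = 684; holding cost = 684 × $30 = $20,520.00
Total = $11,765.35 + $20,520.00 = $32,285.35

$32,285.35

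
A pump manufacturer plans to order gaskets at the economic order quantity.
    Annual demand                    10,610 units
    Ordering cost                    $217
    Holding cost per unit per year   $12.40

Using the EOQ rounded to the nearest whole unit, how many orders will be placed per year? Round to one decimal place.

17.4 orders per year

Q* = √(2·D·S / H) = √(2·10,610·217 / 12.4) = √371,350.0 ≈ 609.38 → Q = 609
Orders per year = D/Q = 10,610 / 609 = 17.422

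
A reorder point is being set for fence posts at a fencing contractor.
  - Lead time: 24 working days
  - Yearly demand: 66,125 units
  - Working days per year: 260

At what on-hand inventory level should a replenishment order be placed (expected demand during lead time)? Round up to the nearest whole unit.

Daily demand d = 66,125 / 260 = 254.327 units/day
Demand during lead time = 254.327 × 24 = 6,103.85
Reorder point = 6,103.85 → round up

6,104 units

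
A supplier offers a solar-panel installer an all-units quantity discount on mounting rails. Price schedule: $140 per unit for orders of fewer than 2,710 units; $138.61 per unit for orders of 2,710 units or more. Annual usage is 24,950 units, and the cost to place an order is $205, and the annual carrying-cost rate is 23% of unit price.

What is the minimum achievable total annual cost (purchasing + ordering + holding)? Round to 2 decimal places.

$3,503,404.67

H₁ = 23%×$140 = $32.2000;  H₂ = 23%×$138.61 = $31.8803
EOQ₁ = √(2×24,950×205/32.2000) = 563.64  (< 2,710, feasible at tier 1)
EOQ₂ = √(2×24,950×205/31.8803) = 566.46  (< 2,710 → use Q = 2,710 at tier-2 price)
TC(tier 1 (EOQ₁), Q≈563.6) = $3,511,149.10
TC(tier 2, Q≈2,710.0) = $3,503,404.67
Minimum at tier 2: $3,503,404.67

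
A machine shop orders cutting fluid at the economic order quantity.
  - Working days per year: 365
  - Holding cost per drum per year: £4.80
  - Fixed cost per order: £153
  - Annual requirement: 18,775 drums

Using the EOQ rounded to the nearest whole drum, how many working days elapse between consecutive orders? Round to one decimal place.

21.3 days

2DS/H = 2·18,775·153/4.8 = 1,196,906.25
EOQ = √1,196,906.25 ≈ 1,094.03 → Q = 1,094 drums
Days between orders = 365 / (D/Q) = 365 / 17.162 ≈ 21.268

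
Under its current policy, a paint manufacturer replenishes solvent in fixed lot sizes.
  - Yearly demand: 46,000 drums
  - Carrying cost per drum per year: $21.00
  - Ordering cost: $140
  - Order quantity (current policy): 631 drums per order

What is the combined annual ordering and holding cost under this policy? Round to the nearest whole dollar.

$16,832

Annual ordering cost = (D/Q)·S = (46,000/631) × 140 = $10,206.02
Annual holding cost  = (Q/2)·H = (631/2) × 21 = $6,625.50
Total = $10,206.02 + $6,625.50 = $16,831.52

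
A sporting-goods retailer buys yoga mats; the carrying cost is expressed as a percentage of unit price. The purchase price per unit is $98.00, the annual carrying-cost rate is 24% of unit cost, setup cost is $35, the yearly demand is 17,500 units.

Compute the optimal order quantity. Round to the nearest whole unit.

228 units

Carrying cost H = $98 × 24% = $23.5200/unit/yr
2DS/H = 2·17,500·35/23.52 = 52,083.33
EOQ = √52,083.33 ≈ 228.22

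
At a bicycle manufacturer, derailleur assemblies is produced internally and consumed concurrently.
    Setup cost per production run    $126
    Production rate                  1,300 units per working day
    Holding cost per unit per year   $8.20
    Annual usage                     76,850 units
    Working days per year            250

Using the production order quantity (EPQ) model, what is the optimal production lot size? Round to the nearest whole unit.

Daily demand d = 76,850/250 = 307.400; p = 1300; 1 − d/p = 0.76354
EPQ = √(2DS / (H(1 − d/p)))
    = √(2 × 76,850 × 126 / (8.2 × 0.76354)) ≈ 1,758.73

1,759 units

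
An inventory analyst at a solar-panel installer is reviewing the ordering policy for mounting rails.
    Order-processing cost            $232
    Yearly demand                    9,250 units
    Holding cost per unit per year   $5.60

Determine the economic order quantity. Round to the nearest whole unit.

875 units

EOQ = √(2DS/H) = √(2 × 9,250 × 232 / 5.6)
    = √(766,428.57) ≈ 875.46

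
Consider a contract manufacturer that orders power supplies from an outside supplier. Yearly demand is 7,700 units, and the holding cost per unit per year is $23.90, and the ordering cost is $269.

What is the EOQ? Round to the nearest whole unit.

2DS/H = 2·7,700·269/23.9 = 173,330.54
EOQ = √173,330.54 ≈ 416.33

416 units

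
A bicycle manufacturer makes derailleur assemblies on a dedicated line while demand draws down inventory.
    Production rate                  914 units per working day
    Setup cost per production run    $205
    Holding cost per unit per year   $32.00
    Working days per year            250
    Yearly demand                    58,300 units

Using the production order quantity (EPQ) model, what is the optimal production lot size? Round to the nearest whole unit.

1,001 units

d = 58,300/250 = 233.2000 units/day;  effective holding cost H(1 − d/p) = 32·(1 − 233.2000/914) = 23.83545
Q* = √(2DS / H_eff) = √(2·58,300·205 / 23.83545) ≈ 1,001.42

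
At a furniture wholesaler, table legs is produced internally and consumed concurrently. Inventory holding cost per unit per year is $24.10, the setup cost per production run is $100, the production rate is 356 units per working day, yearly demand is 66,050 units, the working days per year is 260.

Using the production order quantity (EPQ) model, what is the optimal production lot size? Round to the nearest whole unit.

1,383 units

d = 66,050/260 = 254.0385 units/day;  effective holding cost H(1 − d/p) = 24.1·(1 − 254.0385/356) = 6.90245
Q* = √(2DS / H_eff) = √(2·66,050·100 / 6.90245) ≈ 1,383.41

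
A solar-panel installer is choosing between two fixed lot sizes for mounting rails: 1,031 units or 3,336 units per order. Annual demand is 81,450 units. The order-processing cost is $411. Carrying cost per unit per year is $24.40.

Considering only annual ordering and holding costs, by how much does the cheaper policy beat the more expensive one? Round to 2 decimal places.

$5,686.36

TC(Q) = (D/Q)S + (Q/2)H
TC(1,031) = (81,450/1,031)×411 + (1,031/2)×24.4 = $45,047.60
TC(3,336) = (81,450/3,336)×411 + (3,336/2)×24.4 = $50,733.96
|ΔTC| = |$45,047.60 − $50,733.96| = $5,686.36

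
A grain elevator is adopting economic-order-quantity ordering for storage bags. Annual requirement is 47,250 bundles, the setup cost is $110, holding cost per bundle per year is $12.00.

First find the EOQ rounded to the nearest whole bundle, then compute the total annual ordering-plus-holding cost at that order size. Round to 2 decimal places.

$11,168.71

EOQ = √(2DS/H) = √(2 × 47,250 × 110 / 12)
    = √(866,250.00) ≈ 930.73 → Q = 931 bundles
Ordering: D/Q × S = 47,250/931 × $110 = $5,582.71
Holding:  Q/2 × H = 931/2 × $12 = $5,586.00
Total = $5,582.71 + $5,586.00 = $11,168.71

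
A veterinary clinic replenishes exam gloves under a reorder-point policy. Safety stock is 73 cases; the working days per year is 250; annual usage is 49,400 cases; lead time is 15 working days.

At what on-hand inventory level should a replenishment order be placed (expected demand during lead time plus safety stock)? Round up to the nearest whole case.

Daily demand d = 49,400 / 250 = 197.600 cases/day
Demand during lead time = 197.600 × 15 = 2,964.00
Reorder point = 2,964.00 + 73 = 3,037.00 → round up

3,037 cases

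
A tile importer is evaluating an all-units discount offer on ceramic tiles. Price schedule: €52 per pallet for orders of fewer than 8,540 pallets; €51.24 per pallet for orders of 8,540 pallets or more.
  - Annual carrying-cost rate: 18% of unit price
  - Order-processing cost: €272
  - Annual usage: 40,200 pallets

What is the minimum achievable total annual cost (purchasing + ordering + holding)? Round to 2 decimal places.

H₁ = 18%×€52 = €9.3600;  H₂ = 18%×€51.24 = €9.2232
EOQ₁ = √(2×40,200×272/9.3600) = 1,528.53  (< 8,540, feasible at tier 1)
EOQ₂ = √(2×40,200×272/9.2232) = 1,539.83  (< 8,540 → use Q = 8,540 at tier-2 price)
TC(tier 1 (EOQ₁), Q≈1,528.5) = €2,104,707.06
TC(tier 2, Q≈8,540.0) = €2,100,511.44
Minimum at tier 2: €2,100,511.44

€2,100,511.44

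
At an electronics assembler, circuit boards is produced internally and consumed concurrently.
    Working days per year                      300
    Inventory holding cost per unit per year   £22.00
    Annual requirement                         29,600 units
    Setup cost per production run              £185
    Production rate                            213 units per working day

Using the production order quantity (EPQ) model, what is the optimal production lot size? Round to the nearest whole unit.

963 units

Daily demand d = 29,600/300 = 98.667; p = 213; 1 − d/p = 0.53678
EPQ = √(2DS / (H(1 − d/p)))
    = √(2 × 29,600 × 185 / (22 × 0.53678)) ≈ 963.03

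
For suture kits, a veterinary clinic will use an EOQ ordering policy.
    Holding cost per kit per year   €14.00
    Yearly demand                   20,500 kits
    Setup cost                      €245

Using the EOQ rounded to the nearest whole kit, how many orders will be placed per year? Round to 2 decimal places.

Optimal lot size Q* = (2 × 20,500 × €245 / €14)^½ ≈ 847.05 → Q = 847
N = D/Q = 20,500/847 ≈ 24.203 orders/yr

24.20 orders per year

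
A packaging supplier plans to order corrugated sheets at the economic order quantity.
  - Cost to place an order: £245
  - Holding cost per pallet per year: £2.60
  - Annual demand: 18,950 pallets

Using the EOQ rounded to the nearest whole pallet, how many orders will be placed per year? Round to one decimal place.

Optimal lot size Q* = (2 × 18,950 × £245 / £2.6)^½ ≈ 1,889.80 → Q = 1,890
Orders per year = D/Q = 18,950 / 1,890 = 10.026

10.0 orders per year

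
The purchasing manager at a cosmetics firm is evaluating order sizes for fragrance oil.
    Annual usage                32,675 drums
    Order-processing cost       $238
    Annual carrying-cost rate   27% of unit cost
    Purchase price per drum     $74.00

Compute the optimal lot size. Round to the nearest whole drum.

H = i·C = 0.27 × $74 = $19.9800 per drum-year
Optimal lot size Q* = (2 × 32,675 × $238 / $19.98)^½ ≈ 882.29

882 drums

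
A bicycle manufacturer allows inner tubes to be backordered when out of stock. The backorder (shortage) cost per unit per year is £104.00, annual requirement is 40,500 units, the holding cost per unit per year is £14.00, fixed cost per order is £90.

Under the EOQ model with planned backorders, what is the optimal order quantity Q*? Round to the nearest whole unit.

769 units

Q* = √(2DS/H) · √((H + b)/b)
   = √(2 × 40,500 × 90 / 14) · √((14 + 104) / 104)
   = 721.605 × 1.0652 ≈ 768.64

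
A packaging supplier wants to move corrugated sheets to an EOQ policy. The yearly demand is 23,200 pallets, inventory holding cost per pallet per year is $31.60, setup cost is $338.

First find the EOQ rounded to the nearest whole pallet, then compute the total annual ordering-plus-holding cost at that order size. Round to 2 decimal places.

$22,261.84

EOQ = √(2DS/H) = √(2 × 23,200 × 338 / 31.6)
    = √(496,303.80) ≈ 704.49 → Q = 704 pallets
Orders/yr = 23,200/704 = 32.955; ordering cost = 32.955 × $338 = $11,138.64
Average inventory = 704/2 = 352; holding cost = 352 × $31.6 = $11,123.20
Total = $11,138.64 + $11,123.20 = $22,261.84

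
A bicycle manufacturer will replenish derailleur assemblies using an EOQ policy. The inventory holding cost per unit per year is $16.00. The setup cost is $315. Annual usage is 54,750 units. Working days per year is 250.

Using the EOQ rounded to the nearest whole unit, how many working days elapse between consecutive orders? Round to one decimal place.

EOQ = √(2DS/H) = √(2 × 54,750 × 315 / 16)
    = √(2,155,781.25) ≈ 1,468.26 → Q = 1,468 units
Cycle time = (working days × Q)/D = (250 × 1,468) / 54,750 = 6.703 days

6.7 days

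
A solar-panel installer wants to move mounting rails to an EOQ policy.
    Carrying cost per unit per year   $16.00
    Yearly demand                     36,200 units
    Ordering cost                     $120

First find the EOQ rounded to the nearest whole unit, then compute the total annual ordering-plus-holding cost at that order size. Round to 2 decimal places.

$11,790.17

Q* = √(2·D·S / H) = √(2·36,200·120 / 16) = √543,000.0 ≈ 736.89 → Q = 737 units
Ordering: D/Q × S = 36,200/737 × $120 = $5,894.17
Holding:  Q/2 × H = 737/2 × $16 = $5,896.00
Total = $5,894.17 + $5,896.00 = $11,790.17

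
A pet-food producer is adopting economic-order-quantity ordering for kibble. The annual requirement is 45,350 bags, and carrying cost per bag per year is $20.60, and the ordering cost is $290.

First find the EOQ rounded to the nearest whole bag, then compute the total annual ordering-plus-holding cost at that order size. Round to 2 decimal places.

Q* = √(2·D·S / H) = √(2·45,350·290 / 20.6) = √1,276,844.7 ≈ 1,129.98 → Q = 1,130 bags
Ordering: D/Q × S = 45,350/1,130 × $290 = $11,638.50
Holding:  Q/2 × H = 1,130/2 × $20.6 = $11,639.00
Total = $11,638.50 + $11,639.00 = $23,277.50

$23,277.50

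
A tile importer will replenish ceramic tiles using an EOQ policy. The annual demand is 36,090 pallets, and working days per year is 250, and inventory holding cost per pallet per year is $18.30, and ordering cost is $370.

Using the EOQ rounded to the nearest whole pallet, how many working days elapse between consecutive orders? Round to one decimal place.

8.4 days

Q* = √(2·D·S / H) = √(2·36,090·370 / 18.3) = √1,459,377.0 ≈ 1,208.05 → Q = 1,208 pallets
Cycle time = (working days × Q)/D = (250 × 1,208) / 36,090 = 8.368 days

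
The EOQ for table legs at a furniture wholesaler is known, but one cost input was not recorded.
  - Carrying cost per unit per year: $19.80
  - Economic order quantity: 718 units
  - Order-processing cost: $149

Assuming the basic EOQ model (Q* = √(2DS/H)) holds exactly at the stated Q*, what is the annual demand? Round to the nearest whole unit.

34,253 units per year

Since Q* = (2DS/H)^½, squaring gives Q*²·H = 2DS.
D = Q²H / (2S) = 718² × 19.8 / (2 × 149) = 34,252.94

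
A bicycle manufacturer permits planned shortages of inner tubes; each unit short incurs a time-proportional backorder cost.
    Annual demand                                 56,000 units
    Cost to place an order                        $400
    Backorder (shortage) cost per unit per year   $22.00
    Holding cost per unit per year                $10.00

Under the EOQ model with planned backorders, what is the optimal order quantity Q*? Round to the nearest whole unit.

Q* = √(2DS/H) · √((H + b)/b)
   = √(2 × 56,000 × 400 / 10) · √((10 + 22) / 22)
   = 2,116.601 × 1.2060 ≈ 2,552.72

2,553 units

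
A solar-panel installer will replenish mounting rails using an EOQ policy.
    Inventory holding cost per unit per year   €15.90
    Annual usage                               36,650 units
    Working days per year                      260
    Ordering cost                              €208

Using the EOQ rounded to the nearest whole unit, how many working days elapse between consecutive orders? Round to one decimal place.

6.9 days

EOQ = √(2DS/H) = √(2 × 36,650 × 208 / 15.9)
    = √(958,893.08) ≈ 979.23 → Q = 979 units
Days between orders = 260 / (D/Q) = 260 / 37.436 ≈ 6.945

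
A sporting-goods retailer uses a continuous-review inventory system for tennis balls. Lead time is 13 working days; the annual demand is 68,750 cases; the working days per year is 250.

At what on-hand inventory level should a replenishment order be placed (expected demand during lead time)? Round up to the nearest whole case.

Daily demand d = 68,750 / 250 = 275.000 cases/day
Demand during lead time = 275.000 × 13 = 3,575.00
Reorder point = 3,575.00 → round up

3,575 cases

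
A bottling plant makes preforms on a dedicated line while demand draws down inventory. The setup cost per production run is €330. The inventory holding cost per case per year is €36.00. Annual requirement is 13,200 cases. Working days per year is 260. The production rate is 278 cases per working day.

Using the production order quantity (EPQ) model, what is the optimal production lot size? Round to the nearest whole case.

544 cases

d = 13,200/260 = 50.7692 cases/day;  effective holding cost H(1 − d/p) = 36·(1 − 50.7692/278) = 29.42557
Q* = √(2DS / H_eff) = √(2·13,200·330 / 29.42557) ≈ 544.12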